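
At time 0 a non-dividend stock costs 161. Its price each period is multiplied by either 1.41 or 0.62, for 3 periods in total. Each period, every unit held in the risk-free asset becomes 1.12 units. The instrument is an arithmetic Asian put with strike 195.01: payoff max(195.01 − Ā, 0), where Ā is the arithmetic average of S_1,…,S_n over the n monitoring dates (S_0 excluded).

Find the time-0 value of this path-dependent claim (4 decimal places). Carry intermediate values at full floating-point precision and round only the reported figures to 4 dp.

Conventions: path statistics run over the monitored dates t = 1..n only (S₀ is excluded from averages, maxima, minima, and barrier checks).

Set p* = 0.6329 (from d < R < u); the path-dependent value is the discounted p*-expectation over all price paths.
Enumerate all 2^3 = 8 price paths (U = up ×1.41, D = down ×0.62); each path with k up-moves has probability p*^k·(1−p*)^(3−k).
DDD: Ā=66.6931, payoff=128.3169, prob=0.049467
UDD: Ā=151.6729, payoff=43.3371, prob=0.085287
DUD: Ā=109.2763, payoff=85.7337, prob=0.085287
UUD: Ā=248.5154, payoff=0.0000, prob=0.147047
DDU: Ā=82.9903, payoff=112.0197, prob=0.085287
UDU: Ā=188.7361, payoff=6.2739, prob=0.147047
DUU: Ā=146.3394, payoff=48.6706, prob=0.147047
UUU: Ā=332.8042, payoff=0.0000, prob=0.253530
Price = Σ prob·payoff / R^3 = 34.988806 / 1.404928 = 24.9043

price = 24.9043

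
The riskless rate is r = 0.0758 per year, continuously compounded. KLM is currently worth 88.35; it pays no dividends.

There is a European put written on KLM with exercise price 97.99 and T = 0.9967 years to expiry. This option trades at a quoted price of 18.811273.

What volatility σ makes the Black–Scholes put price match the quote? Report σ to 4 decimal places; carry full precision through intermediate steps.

sigma = 0.4962

At σ = 0.4962 the Black–Scholes value reproduces the quote:
σ√T = 0.4962·√0.9967 = 0.495381
d₁ = (ln(S/K) + (r+σ²/2)T) / (σ√T) = (ln(88.35/97.99) + (0.0758+0.4962²/2)·0.9967) / 0.495381 = (-0.103559 + 0.198251) / 0.495381 = 0.191149
d₂ = d₁ − σ√T = 0.191149 − 0.495381 = -0.304231
e^{−rT} = 0.927233
N(−d₁) = 0.424204,  N(−d₂) = 0.619524
V = K·e^{−rT}·N(−d₂) − S·N(−d₁) = 56.289728 − 37.478455 = 18.811273 (the observed quote) — the price is monotone increasing in volatility, hence this σ is the only solution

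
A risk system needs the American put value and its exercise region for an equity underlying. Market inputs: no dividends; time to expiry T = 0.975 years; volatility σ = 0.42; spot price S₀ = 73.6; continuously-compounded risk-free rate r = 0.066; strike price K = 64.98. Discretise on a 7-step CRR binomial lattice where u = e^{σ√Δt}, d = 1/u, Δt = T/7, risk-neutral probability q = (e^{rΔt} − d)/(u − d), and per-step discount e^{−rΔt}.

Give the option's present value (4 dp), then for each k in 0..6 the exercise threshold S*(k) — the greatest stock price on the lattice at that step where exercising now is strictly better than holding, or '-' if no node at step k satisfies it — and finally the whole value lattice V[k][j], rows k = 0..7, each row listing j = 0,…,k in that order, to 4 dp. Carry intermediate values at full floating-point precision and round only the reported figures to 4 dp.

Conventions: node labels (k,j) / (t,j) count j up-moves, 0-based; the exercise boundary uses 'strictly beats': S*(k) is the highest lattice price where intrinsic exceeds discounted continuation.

price = 6.0974
boundary = - - - - 39.3168 45.9889 53.7933
tree:
6.0974
9.2183 2.9670
13.5154 4.9235 0.9884
19.0744 7.9895 1.8281 0.1340
25.6632 12.5824 3.3641 0.2652 0.0000
31.3673 18.9911 6.1554 0.5250 0.0000 0.0000
36.2439 25.6632 11.1867 1.0395 0.0000 0.0000 0.0000
40.4129 31.3673 18.9911 2.0579 0.0000 0.0000 0.0000 0.0000

Δt=0.13929  u=1.16970  d=0.85492  q=0.49023  discount=0.99085
step 7 (expiry): payoffs max(K−S,0) = 40.4129 31.3673 18.9911 2.0579 0.0000 0.0000 0.0000 0.0000
step 6: (k=6,j=0): S=28.7361, K−S=36.2439, hold=35.6492 ⇒ V=36.2439 exercise | (k=6,j=1): S=39.3168, K−S=25.6632, hold=25.0686 ⇒ V=25.6632 exercise | (k=6,j=2): S=53.7933, K−S=11.1867, hold=10.5921 ⇒ V=11.1867 exercise | (k=6,j=3): S=73.6000, K−S=0.0000, hold=1.0395 ⇒ V=1.0395 continue | (k=6,j=4): S=100.6996, K−S=0.0000, hold=0.0000 ⇒ V=0.0000 continue | (k=6,j=5): S=137.7772, K−S=0.0000, hold=0.0000 ⇒ V=0.0000 continue | (k=6,j=6): S=188.5068, K−S=0.0000, hold=0.0000 ⇒ V=0.0000 continue  boundary S*=53.7933
step 5: (k=5,j=0): S=33.6127, K−S=31.3673, hold=30.7727 ⇒ V=31.3673 exercise | (k=5,j=1): S=45.9889, K−S=18.9911, hold=18.3965 ⇒ V=18.9911 exercise | (k=5,j=2): S=62.9221, K−S=2.0579, hold=6.1554 ⇒ V=6.1554 continue | (k=5,j=3): S=86.0900, K−S=0.0000, hold=0.5250 ⇒ V=0.5250 continue | (k=5,j=4): S=117.7884, K−S=0.0000, hold=0.0000 ⇒ V=0.0000 continue | (k=5,j=5): S=161.1581, K−S=0.0000, hold=0.0000 ⇒ V=0.0000 continue  boundary S*=45.9889
step 4: (k=4,j=0): S=39.3168, K−S=25.6632, hold=25.0686 ⇒ V=25.6632 exercise | (k=4,j=1): S=53.7933, K−S=11.1867, hold=12.5824 ⇒ V=12.5824 continue | (k=4,j=2): S=73.6000, K−S=0.0000, hold=3.3641 ⇒ V=3.3641 continue | (k=4,j=3): S=100.6996, K−S=0.0000, hold=0.2652 ⇒ V=0.2652 continue | (k=4,j=4): S=137.7772, K−S=0.0000, hold=0.0000 ⇒ V=0.0000 continue  boundary S*=39.3168
step 3: (k=3,j=0): S=45.9889, K−S=18.9911, hold=19.0744 ⇒ V=19.0744 continue | (k=3,j=1): S=62.9221, K−S=2.0579, hold=7.9895 ⇒ V=7.9895 continue | (k=3,j=2): S=86.0900, K−S=0.0000, hold=1.8281 ⇒ V=1.8281 continue | (k=3,j=3): S=117.7884, K−S=0.0000, hold=0.1340 ⇒ V=0.1340 continue  boundary S*=-
step 2: (k=2,j=0): S=53.7933, K−S=11.1867, hold=13.5154 ⇒ V=13.5154 continue | (k=2,j=1): S=73.6000, K−S=0.0000, hold=4.9235 ⇒ V=4.9235 continue | (k=2,j=2): S=100.6996, K−S=0.0000, hold=0.9884 ⇒ V=0.9884 continue  boundary S*=-
step 1: (k=1,j=0): S=62.9221, K−S=2.0579, hold=9.2183 ⇒ V=9.2183 continue | (k=1,j=1): S=86.0900, K−S=0.0000, hold=2.9670 ⇒ V=2.9670 continue  boundary S*=-
step 0: (k=0,j=0): S=73.6000, K−S=0.0000, hold=6.0974 ⇒ V=6.0974 continue  boundary S*=-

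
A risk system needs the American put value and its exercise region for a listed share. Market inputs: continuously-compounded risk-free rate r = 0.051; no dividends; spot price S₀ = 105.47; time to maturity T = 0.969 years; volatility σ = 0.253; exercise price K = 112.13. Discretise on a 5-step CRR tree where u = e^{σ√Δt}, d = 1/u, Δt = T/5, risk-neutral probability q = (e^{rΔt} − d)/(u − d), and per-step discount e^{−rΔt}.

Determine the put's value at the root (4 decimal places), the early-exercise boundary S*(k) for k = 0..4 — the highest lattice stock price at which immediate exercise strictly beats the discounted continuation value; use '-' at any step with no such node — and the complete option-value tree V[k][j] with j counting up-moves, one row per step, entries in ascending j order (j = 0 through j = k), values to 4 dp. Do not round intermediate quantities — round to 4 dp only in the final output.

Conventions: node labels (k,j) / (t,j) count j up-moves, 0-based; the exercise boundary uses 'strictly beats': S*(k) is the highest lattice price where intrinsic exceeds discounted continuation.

params: Δt=0.19380 u=1.11782 d=0.89460 q=0.51668 e^(-rΔt)=0.99016
t_5 payoffs: 51.6968 36.6178 17.7764 0.0000 0.0000 0.0000
t_4: node(4,0) S=67.5533 payoff=44.5767 vs cont=43.4739 → 44.5767 [stop]  node(4,1) S=84.4088 payoff=27.7212 vs cont=26.6184 → 27.7212 [stop]  node(4,2) S=105.4700 payoff=6.6600 vs cont=8.5072 → 8.5072 [wait]  node(4,3) S=131.7863 payoff=0.0000 vs cont=0.0000 → 0.0000 [wait]  node(4,4) S=164.6689 payoff=0.0000 vs cont=0.0000 → 0.0000 [wait]  ⇒ S*(4)=84.4088
t_3: node(3,0) S=75.5122 payoff=36.6178 vs cont=35.5150 → 36.6178 [stop]  node(3,1) S=94.3536 payoff=17.7764 vs cont=17.6186 → 17.7764 [stop]  node(3,2) S=117.8961 payoff=0.0000 vs cont=4.0712 → 4.0712 [wait]  node(3,3) S=147.3129 payoff=0.0000 vs cont=0.0000 → 0.0000 [wait]  ⇒ S*(3)=94.3536
t_2: node(2,0) S=84.4088 payoff=27.7212 vs cont=26.6184 → 27.7212 [stop]  node(2,1) S=105.4700 payoff=6.6600 vs cont=10.5900 → 10.5900 [wait]  node(2,2) S=131.7863 payoff=0.0000 vs cont=1.9483 → 1.9483 [wait]  ⇒ S*(2)=84.4088
t_1: node(1,0) S=94.3536 payoff=17.7764 vs cont=18.6842 → 18.6842 [wait]  node(1,1) S=117.8961 payoff=0.0000 vs cont=6.0648 → 6.0648 [wait]  ⇒ S*(1)=-
t_0: node(0,0) S=105.4700 payoff=6.6600 vs cont=12.0443 → 12.0443 [wait]  ⇒ S*(0)=-

price = 12.0443
boundary = - - 84.4088 94.3536 84.4088
tree:
12.0443
18.6842 6.0648
27.7212 10.5900 1.9483
36.6178 17.7764 4.0712 0.0000
44.5767 27.7212 8.5072 0.0000 0.0000
51.6968 36.6178 17.7764 0.0000 0.0000 0.0000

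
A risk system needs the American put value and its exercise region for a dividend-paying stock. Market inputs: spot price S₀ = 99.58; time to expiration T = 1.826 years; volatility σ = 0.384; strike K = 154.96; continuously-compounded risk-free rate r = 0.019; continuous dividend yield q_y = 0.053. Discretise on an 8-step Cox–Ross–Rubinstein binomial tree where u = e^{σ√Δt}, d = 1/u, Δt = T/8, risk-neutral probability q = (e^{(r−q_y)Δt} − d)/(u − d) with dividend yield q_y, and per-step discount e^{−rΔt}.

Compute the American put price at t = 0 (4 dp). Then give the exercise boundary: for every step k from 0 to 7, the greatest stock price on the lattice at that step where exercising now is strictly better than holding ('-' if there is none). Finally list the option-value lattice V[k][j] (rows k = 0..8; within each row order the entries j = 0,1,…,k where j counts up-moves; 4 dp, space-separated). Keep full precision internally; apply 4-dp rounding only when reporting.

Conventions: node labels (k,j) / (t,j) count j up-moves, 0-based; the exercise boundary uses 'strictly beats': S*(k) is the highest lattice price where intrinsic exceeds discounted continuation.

price = 64.5050
boundary = - - - - 47.8050 39.7922 47.8050 39.7922
tree:
64.5050
76.0046 50.1127
87.3128 61.9781 35.0978
97.8321 74.4315 46.3133 20.7820
107.1550 86.6207 59.2369 29.8764 9.0969
115.1678 97.6830 73.0222 41.8026 14.5789 2.0188
121.8375 107.1550 86.2753 56.4221 23.1025 3.5779 0.0000
127.3892 115.1678 97.5488 72.3970 36.0961 6.3412 0.0000 0.0000
132.0105 121.8375 107.1550 85.9642 55.3800 11.2385 0.0000 0.0000 0.0000

Δt=0.22825  u=1.20136  d=0.83239  q=0.43331  discount=0.99567
step 8 (expiry): payoffs max(K−S,0) = 132.0105 121.8375 107.1550 85.9642 55.3800 11.2385 0.0000 0.0000 0.0000
step 7: (k=7,j=0): S=27.5708, K−S=127.3892, hold=127.0502 ⇒ V=127.3892 exercise | (k=7,j=1): S=39.7922, K−S=115.1678, hold=114.9757 ⇒ V=115.1678 exercise | (k=7,j=2): S=57.4312, K−S=97.5288, hold=97.5488 ⇒ V=97.5488 continue | (k=7,j=3): S=82.8891, K−S=72.0709, hold=72.3970 ⇒ V=72.3970 continue | (k=7,j=4): S=119.6319, K−S=35.3281, hold=36.0961 ⇒ V=36.0961 continue | (k=7,j=5): S=172.6619, K−S=0.0000, hold=6.3412 ⇒ V=6.3412 continue | (k=7,j=6): S=249.1989, K−S=0.0000, hold=0.0000 ⇒ V=0.0000 continue | (k=7,j=7): S=359.6629, K−S=0.0000, hold=0.0000 ⇒ V=0.0000 continue  boundary S*=39.7922
step 6: (k=6,j=0): S=33.1225, K−S=121.8375, hold=121.5652 ⇒ V=121.8375 exercise | (k=6,j=1): S=47.8050, K−S=107.1550, hold=107.0679 ⇒ V=107.1550 exercise | (k=6,j=2): S=68.9958, K−S=85.9642, hold=86.2753 ⇒ V=86.2753 continue | (k=6,j=3): S=99.5800, K−S=55.3800, hold=56.4221 ⇒ V=56.4221 continue | (k=6,j=4): S=143.7215, K−S=11.2385, hold=23.1025 ⇒ V=23.1025 continue | (k=6,j=5): S=207.4299, K−S=0.0000, hold=3.5779 ⇒ V=3.5779 continue | (k=6,j=6): S=299.3787, K−S=0.0000, hold=0.0000 ⇒ V=0.0000 continue  boundary S*=47.8050
step 5: (k=5,j=0): S=39.7922, K−S=115.1678, hold=114.9757 ⇒ V=115.1678 exercise | (k=5,j=1): S=57.4312, K−S=97.5288, hold=97.6830 ⇒ V=97.6830 continue | (k=5,j=2): S=82.8891, K−S=72.0709, hold=73.0222 ⇒ V=73.0222 continue | (k=5,j=3): S=119.6319, K−S=35.3281, hold=41.8026 ⇒ V=41.8026 continue | (k=5,j=4): S=172.6619, K−S=0.0000, hold=14.5789 ⇒ V=14.5789 continue | (k=5,j=5): S=249.1989, K−S=0.0000, hold=2.0188 ⇒ V=2.0188 continue  boundary S*=39.7922
step 4: (k=4,j=0): S=47.8050, K−S=107.1550, hold=107.1258 ⇒ V=107.1550 exercise | (k=4,j=1): S=68.9958, K−S=85.9642, hold=86.6207 ⇒ V=86.6207 continue | (k=4,j=2): S=99.5800, K−S=55.3800, hold=59.2369 ⇒ V=59.2369 continue | (k=4,j=3): S=143.7215, K−S=11.2385, hold=29.8764 ⇒ V=29.8764 continue | (k=4,j=4): S=207.4299, K−S=0.0000, hold=9.0969 ⇒ V=9.0969 continue  boundary S*=47.8050
step 3: (k=3,j=0): S=57.4312, K−S=97.5288, hold=97.8321 ⇒ V=97.8321 continue | (k=3,j=1): S=82.8891, K−S=72.0709, hold=74.4315 ⇒ V=74.4315 continue | (k=3,j=2): S=119.6319, K−S=35.3281, hold=46.3133 ⇒ V=46.3133 continue | (k=3,j=3): S=172.6619, K−S=0.0000, hold=20.7820 ⇒ V=20.7820 continue  boundary S*=-
step 2: (k=2,j=0): S=68.9958, K−S=85.9642, hold=87.3128 ⇒ V=87.3128 continue | (k=2,j=1): S=99.5800, K−S=55.3800, hold=61.9781 ⇒ V=61.9781 continue | (k=2,j=2): S=143.7215, K−S=11.2385, hold=35.0978 ⇒ V=35.0978 continue  boundary S*=-
step 1: (k=1,j=0): S=82.8891, K−S=72.0709, hold=76.0046 ⇒ V=76.0046 continue | (k=1,j=1): S=119.6319, K−S=35.3281, hold=50.1127 ⇒ V=50.1127 continue  boundary S*=-
step 0: (k=0,j=0): S=99.5800, K−S=55.3800, hold=64.5050 ⇒ V=64.5050 continue  boundary S*=-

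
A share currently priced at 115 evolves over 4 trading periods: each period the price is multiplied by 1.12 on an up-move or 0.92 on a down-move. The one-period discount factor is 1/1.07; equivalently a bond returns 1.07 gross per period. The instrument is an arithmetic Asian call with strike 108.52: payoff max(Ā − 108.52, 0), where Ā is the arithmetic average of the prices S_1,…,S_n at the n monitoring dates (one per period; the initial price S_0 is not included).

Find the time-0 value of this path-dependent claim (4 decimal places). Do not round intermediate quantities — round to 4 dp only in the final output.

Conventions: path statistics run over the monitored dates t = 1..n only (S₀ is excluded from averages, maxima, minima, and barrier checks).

Set p* = 0.7500 (from d < R < u); the path-dependent value is the discounted p*-expectation over all price paths.
Enumerate all 2^4 = 16 price paths (U = up ×1.12, D = down ×0.92); each path with k up-moves has probability p*^k·(1−p*)^(4−k).
DDDD: Ā=93.7676, payoff=0.0000, prob=0.003906
UDDD: Ā=114.1518, payoff=5.6318, prob=0.011719
DUDD: Ā=108.4018, payoff=0.0000, prob=0.011719
UUDD: Ā=131.9674, payoff=23.4474, prob=0.035156
DDUD: Ā=103.1118, payoff=0.0000, prob=0.011719
UDUD: Ā=125.5274, payoff=17.0074, prob=0.035156
DUUD: Ā=119.7774, payoff=11.2574, prob=0.035156
UUUD: Ā=145.8160, payoff=37.2960, prob=0.105469
DDDU: Ā=98.2450, payoff=0.0000, prob=0.011719
UDDU: Ā=119.6026, payoff=11.0826, prob=0.035156
DUDU: Ā=113.8526, payoff=5.3326, prob=0.035156
UUDU: Ā=138.6032, payoff=30.0832, prob=0.105469
DDUU: Ā=108.5626, payoff=0.0426, prob=0.035156
UDUU: Ā=132.1632, payoff=23.6432, prob=0.105469
DUUU: Ā=126.4132, payoff=17.8932, prob=0.105469
UUUU: Ā=153.8944, payoff=45.3744, prob=0.316406
Price = Σ prob·payoff / R^4 = 28.306545 / 1.310796 = 21.5949

price = 21.5949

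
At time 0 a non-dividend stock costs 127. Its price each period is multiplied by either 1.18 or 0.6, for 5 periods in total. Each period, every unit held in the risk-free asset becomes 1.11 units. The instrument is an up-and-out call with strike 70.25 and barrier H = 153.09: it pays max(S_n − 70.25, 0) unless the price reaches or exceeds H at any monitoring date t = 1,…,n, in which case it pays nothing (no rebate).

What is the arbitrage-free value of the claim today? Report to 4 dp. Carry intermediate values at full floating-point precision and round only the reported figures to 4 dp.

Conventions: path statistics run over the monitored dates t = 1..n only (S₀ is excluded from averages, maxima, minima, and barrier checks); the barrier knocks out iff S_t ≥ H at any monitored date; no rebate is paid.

price = 6.8358

Risk-neutral up-probability p* = (R−d)/(u−d) = (1.11−0.6)/(1.18−0.6) = 0.8793; the claim prices as the p*-weighted sum of path payoffs discounted by R^5.
Enumerate all 2^5 = 32 price paths (U = up ×1.18, D = down ×0.6); each path with k up-moves has probability p*^k·(1−p*)^(5−k).
DDDDD: M=76.2000, payoff=0.0000, prob=0.000026
UDDDD: M=149.8600, payoff=0.0000, prob=0.000187
DUDDD: M=89.9160, payoff=0.0000, prob=0.000187
UUDDD: M=176.8348, payoff=0.0000, prob=0.001359
DDUDD: M=76.2000, payoff=0.0000, prob=0.000187
UDUDD: M=149.8600, payoff=0.0000, prob=0.001359
DUUDD: M=106.1009, payoff=0.0000, prob=0.001359
UUUDD: M=208.6651, payoff=0.0000, prob=0.009903
DDDUD: M=76.2000, payoff=0.0000, prob=0.000187
UDDUD: M=149.8600, payoff=0.0000, prob=0.001359
DUDUD: M=89.9160, payoff=0.0000, prob=0.001359
UUDUD: M=176.8348, payoff=0.0000, prob=0.009903
DDUUD: M=76.2000, payoff=0.0000, prob=0.001359
UDUUD: M=149.8600, payoff=4.8694, prob=0.009903
DUUUD: M=125.1990, payoff=4.8694, prob=0.009903
UUUUD: M=246.2248, payoff=0.0000, prob=0.072150
DDDDU: M=76.2000, payoff=0.0000, prob=0.000187
UDDDU: M=149.8600, payoff=0.0000, prob=0.001359
DUDDU: M=89.9160, payoff=0.0000, prob=0.001359
UUDDU: M=176.8348, payoff=0.0000, prob=0.009903
DDUDU: M=76.2000, payoff=0.0000, prob=0.001359
UDUDU: M=149.8600, payoff=4.8694, prob=0.009903
DUUDU: M=106.1009, payoff=4.8694, prob=0.009903
UUUDU: M=208.6651, payoff=0.0000, prob=0.072150
DDDUU: M=76.2000, payoff=0.0000, prob=0.001359
UDDUU: M=149.8600, payoff=4.8694, prob=0.009903
DUDUU: M=89.9160, payoff=4.8694, prob=0.009903
UUDUU: M=176.8348, payoff=0.0000, prob=0.072150
DDUUU: M=76.2000, payoff=4.8694, prob=0.009903
UDUUU: M=149.8600, payoff=77.4849, prob=0.072150
DUUUU: M=147.7349, payoff=77.4849, prob=0.072150
UUUUU: M=290.5452, payoff=0.0000, prob=0.525667
Price = Σ prob·payoff / R^5 = 11.518682 / 1.685058 = 6.8358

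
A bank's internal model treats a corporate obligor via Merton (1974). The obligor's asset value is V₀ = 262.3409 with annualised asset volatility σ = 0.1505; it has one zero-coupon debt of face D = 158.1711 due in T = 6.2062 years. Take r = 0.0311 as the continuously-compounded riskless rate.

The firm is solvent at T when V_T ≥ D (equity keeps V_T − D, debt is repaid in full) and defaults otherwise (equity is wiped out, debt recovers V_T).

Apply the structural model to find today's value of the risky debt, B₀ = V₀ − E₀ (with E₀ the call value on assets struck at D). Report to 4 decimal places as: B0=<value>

Apply the equity-as-call identities (strike 158.1711, horizon 6.2062 years):
d₁ = [ln(V₀/D) + (r + σ²/2)T] / (σ√T)
   = [ln(262.3409/158.1711) + (0.0311 + 0.5·0.1505²)·6.2062] / (0.1505·√6.2062)
   = [0.505967 + 0.263299] / 0.374929 = 2.051763
d₂ = d₁ − σ√T = 2.051763 − 0.374929 = 1.676834
N(d₁) = 0.979904,  N(d₂) = 0.953213,  e^(−rT) = 0.824471
E₀ = V₀·N(d₁) − D·e^(−rT)·N(d₂)
   = 262.3409·0.979904 − 158.1711·0.824471·0.953213 = 132.762700
B₀ = V₀ − E₀ = 262.3409 − 132.762700 = 129.578200

B0=129.5782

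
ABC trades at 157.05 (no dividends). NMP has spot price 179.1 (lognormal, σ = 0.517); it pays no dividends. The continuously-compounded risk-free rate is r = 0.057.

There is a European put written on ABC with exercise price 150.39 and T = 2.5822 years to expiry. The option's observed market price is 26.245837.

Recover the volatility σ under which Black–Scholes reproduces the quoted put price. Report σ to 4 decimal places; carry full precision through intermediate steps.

sigma = 0.4264

At σ = 0.4264 the Black–Scholes value reproduces the quote:
σ√T = 0.4264·√2.5822 = 0.685192
d₁ = (ln(S/K) + (r+σ²/2)T) / (σ√T) = (ln(157.05/150.39) + (0.057+0.4264²/2)·2.5822) / 0.685192 = (0.043332 + 0.381929) / 0.685192 = 0.620646
d₂ = d₁ − σ√T = 0.620646 − 0.685192 = -0.064546
e^{−rT} = 0.863134
N(−d₁) = 0.267416,  N(−d₂) = 0.525732
V = K·e^{−rT}·N(−d₂) − S·N(−d₁) = 68.243560 − 41.997723 = 26.245837 (equal to the quote); since ∂V/∂σ > 0 for all σ, the implied volatility is unique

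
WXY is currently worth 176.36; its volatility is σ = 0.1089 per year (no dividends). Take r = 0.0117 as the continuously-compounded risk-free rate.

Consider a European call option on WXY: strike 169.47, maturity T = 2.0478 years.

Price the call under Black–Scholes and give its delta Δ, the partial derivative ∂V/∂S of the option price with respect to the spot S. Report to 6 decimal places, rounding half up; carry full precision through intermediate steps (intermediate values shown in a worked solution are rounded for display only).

σ√T = 0.1089·√2.0478 = 0.155837
d₁ = (ln(S/K) + (r+σ²/2)T) / (σ√T) = (ln(176.36/169.47) + (0.0117+0.1089²/2)·2.0478) / 0.155837 = (0.039851 + 0.036102) / 0.155837 = 0.487388
d₂ = d₁ − σ√T = 0.487388 − 0.155837 = 0.331551
e^{−rT} = 0.976325
N(d₁) = 0.687008,  N(d₂) = 0.629886
Call price V = S·N(d₁) − K·e^{−rT}·N(d₂) = 121.160814 − 104.219581 = 16.941233
Δ = N(d₁) = 0.687008

price = 16.941233
Δ = 0.687008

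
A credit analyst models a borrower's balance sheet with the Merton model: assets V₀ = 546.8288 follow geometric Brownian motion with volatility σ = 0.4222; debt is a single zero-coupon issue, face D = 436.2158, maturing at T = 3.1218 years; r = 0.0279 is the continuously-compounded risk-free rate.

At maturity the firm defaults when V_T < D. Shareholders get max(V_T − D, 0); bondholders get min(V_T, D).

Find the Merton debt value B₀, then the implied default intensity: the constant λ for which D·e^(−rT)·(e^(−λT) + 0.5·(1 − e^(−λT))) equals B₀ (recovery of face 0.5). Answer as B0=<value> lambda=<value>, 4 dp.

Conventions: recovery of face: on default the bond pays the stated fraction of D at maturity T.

B0=324.3746 lambda=0.1518

With assets at 546.8288 and a single debt payment of 436.2158 at 3.1218 years:
d₁ = [ln(V₀/D) + (r + σ²/2)T] / (σ√T)
   = [ln(546.8288/436.2158) + (0.0279 + 0.5·0.4222²)·3.1218] / (0.4222·√3.1218)
   = [0.225999 + 0.365333] / 0.745969 = 0.792703
d₂ = d₁ − σ√T = 0.792703 − 0.745969 = 0.046734
N(d₁) = 0.786025,  N(d₂) = 0.518637,  e^(−rT) = 0.916587
E₀ = V₀·N(d₁) − D·e^(−rT)·N(d₂)
   = 546.8288·0.786025 − 436.2158·0.916587·0.518637 = 222.454202
B₀ = V₀ − E₀ = 546.8288 − 222.454202 = 324.374598
e^(−λT) = (B₀·e^(rT)/D − 0.5)/(1 − 0.5) = (324.3746·1.091004/436.2158 − 0.5)/0.5 = 0.62256357
λ = −ln(0.62256357)/3.1218 = 0.151807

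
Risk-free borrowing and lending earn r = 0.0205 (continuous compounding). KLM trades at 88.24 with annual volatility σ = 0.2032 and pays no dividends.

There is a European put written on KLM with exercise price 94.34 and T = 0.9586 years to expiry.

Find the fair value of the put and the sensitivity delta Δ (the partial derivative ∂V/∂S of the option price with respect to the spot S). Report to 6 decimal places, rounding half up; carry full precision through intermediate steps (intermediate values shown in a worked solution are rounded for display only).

price = 9.492883
Δ = -0.554777

σ√T = 0.2032·√0.9586 = 0.198949
d₁ = (ln(S/K) + (r+σ²/2)T) / (σ√T) = (ln(88.24/94.34) + (0.0205+0.2032²/2)·0.9586) / 0.198949 = (-0.066845 + 0.039442) / 0.198949 = -0.137740
d₂ = d₁ − σ√T = -0.137740 − 0.198949 = -0.336689
e^{−rT} = 0.980541
N(−d₁) = 0.554777,  N(−d₂) = 0.631824
Put price V = K·e^{−rT}·N(−d₂) − S·N(−d₁) = 58.446395 − 48.953512 = 9.492883
Δ = −N(−d₁) = -0.554777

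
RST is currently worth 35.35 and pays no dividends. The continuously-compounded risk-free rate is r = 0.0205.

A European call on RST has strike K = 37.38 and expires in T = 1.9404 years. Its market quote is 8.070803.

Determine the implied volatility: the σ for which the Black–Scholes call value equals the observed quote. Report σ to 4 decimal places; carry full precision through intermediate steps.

sigma = 0.4281

At σ = 0.4281 the Black–Scholes value reproduces the quote:
σ√T = 0.4281·√1.9404 = 0.596336
d₁ = (ln(S/K) + (r+σ²/2)T) / (σ√T) = (ln(35.35/37.38) + (0.0205+0.4281²/2)·1.9404) / 0.596336 = (-0.055837 + 0.217586) / 0.596336 = 0.271238
d₂ = d₁ − σ√T = 0.271238 − 0.596336 = -0.325098
e^{−rT} = 0.961003
N(d₁) = 0.606896,  N(d₂) = 0.372554
V = S·N(d₁) − K·e^{−rT}·N(d₂) = 21.453775 − 13.382972 = 8.070803 (equal to the quote); since ∂V/∂σ > 0 for all σ, the implied volatility is unique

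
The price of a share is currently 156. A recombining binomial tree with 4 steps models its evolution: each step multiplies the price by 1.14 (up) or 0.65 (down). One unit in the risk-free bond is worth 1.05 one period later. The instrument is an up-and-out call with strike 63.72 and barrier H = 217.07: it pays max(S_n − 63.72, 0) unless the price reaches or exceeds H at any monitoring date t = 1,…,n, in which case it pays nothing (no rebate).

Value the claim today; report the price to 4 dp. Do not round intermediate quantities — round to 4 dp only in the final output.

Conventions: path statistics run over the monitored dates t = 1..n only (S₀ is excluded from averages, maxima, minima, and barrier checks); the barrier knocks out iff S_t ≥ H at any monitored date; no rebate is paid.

price = 23.7678

Risk-neutral up-probability p* = (R−d)/(u−d) = (1.05−0.65)/(1.14−0.65) = 0.8163; the claim prices as the p*-weighted sum of path payoffs discounted by R^4.
Enumerate all 2^4 = 16 price paths (U = up ×1.14, D = down ×0.65); each path with k up-moves has probability p*^k·(1−p*)^(4−k).
DDDD: M=101.4000, payoff=0.0000, prob=0.001138
UDDD: M=177.8400, payoff=0.0000, prob=0.005058
DUDD: M=115.5960, payoff=0.0000, prob=0.005058
UUDD: M=202.7376, payoff=21.9366, prob=0.022481
DDUD: M=101.4000, payoff=0.0000, prob=0.005058
UDUD: M=177.8400, payoff=21.9366, prob=0.022481
DUUD: M=131.7794, payoff=21.9366, prob=0.022481
UUUD: M=231.1209, payoff=0.0000, prob=0.099917
DDDU: M=101.4000, payoff=0.0000, prob=0.005058
UDDU: M=177.8400, payoff=21.9366, prob=0.022481
DUDU: M=115.5960, payoff=21.9366, prob=0.022481
UUDU: M=202.7376, payoff=86.5086, prob=0.099917
DDUU: M=101.4000, payoff=21.9366, prob=0.022481
UDUU: M=177.8400, payoff=86.5086, prob=0.099917
DUUU: M=150.2286, payoff=86.5086, prob=0.099917
UUUU: M=263.4778, payoff=0.0000, prob=0.444074
Price = Σ prob·payoff / R^4 = 28.889934 / 1.215506 = 23.7678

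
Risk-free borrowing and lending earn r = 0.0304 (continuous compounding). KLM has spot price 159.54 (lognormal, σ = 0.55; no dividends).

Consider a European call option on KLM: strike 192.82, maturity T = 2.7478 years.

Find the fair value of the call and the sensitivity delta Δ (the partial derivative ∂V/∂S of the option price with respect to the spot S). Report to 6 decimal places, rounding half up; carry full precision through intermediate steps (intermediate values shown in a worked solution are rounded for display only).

price = 50.670410
Δ = 0.632946

σ√T = 0.55·√2.7478 = 0.911707
d₁ = (ln(S/K) + (r+σ²/2)T) / (σ√T) = (ln(159.54/192.82) + (0.0304+0.55²/2)·2.7478) / 0.911707 = (-0.189462 + 0.499138) / 0.911707 = 0.339666
d₂ = d₁ − σ√T = 0.339666 − 0.911707 = -0.572041
e^{−rT} = 0.919861
N(d₁) = 0.632946,  N(d₂) = 0.283647
Call price V = S·N(d₁) − K·e^{−rT}·N(d₂) = 100.980172 − 50.309762 = 50.670410
Δ = N(d₁) = 0.632946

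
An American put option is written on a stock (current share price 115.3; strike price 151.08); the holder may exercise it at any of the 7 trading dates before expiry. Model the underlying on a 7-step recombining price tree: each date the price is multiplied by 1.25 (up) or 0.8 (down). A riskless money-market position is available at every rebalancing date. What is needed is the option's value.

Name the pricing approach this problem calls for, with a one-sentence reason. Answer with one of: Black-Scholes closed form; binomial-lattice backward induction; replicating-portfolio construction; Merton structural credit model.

Key observation: with exercise allowed before expiry on a discrete up/down model (7 steps from spot 115.3), the strike-151.08 put's value must be rolled back through the tree testing early exercise at each node.

framework: binomial-lattice backward induction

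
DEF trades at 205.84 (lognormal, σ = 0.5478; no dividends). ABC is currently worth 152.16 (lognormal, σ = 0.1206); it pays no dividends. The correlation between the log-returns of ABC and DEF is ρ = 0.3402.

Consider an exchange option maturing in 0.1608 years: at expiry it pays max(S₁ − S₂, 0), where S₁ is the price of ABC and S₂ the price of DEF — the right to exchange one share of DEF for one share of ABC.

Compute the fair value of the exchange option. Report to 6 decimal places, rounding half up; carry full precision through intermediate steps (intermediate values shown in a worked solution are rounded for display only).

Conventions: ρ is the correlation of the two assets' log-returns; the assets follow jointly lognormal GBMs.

σ_eff = √(σ₁² + σ₂² − 2ρσ₁σ₂) = √(0.1206² + 0.5478² − 2·0.3402·0.1206·0.5478) = 0.519306
d₁ = (ln(S₁/S₂) + (q₂ − q₁ + σ_eff²/2)T) / (σ_eff√T) = (ln(152.16/205.84) + (0.0 − 0.0 + 0.134839)·0.1608) / 0.208241 = -1.346921
d₂ = d₁ − σ_eff√T = -1.346921 − 0.208241 = -1.555163
N(d₁) = 0.089003,  N(d₂) = 0.059954
V = S₁·e^{−q₁T}·N(d₁) − S₂·e^{−q₂T}·N(d₂) = 13.542660 − 12.340865 = 1.201795
Key observation: no risk-free rate is needed — with the second asset as numeraire the exchange option is a call on the ratio S₁/S₂, and r cancels out of the value.

exchange price = 1.201795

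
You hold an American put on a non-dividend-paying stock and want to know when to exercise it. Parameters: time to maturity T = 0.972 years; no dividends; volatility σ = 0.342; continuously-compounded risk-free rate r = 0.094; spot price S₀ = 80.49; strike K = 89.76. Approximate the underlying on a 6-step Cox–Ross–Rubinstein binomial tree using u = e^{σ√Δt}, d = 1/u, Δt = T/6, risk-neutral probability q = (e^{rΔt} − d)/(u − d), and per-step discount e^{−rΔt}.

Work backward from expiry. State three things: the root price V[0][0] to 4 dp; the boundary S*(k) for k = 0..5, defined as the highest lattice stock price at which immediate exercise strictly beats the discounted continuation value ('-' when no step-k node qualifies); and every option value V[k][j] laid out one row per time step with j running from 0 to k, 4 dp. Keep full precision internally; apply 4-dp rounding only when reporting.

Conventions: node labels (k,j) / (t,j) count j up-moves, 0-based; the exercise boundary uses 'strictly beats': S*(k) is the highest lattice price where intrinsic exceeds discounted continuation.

price = 13.3951
boundary = - - 61.1193 70.1391 61.1193 70.1391
tree:
13.3951
19.9627 7.7561
28.6407 12.5785 3.5544
36.5005 19.6209 6.4794 0.9721
43.3496 28.6407 11.4964 2.0614 0.0000
49.3179 36.5005 19.6209 4.3714 0.0000 0.0000
54.5187 43.3496 28.6407 9.2700 0.0000 0.0000 0.0000

Δt=0.16200, u=1.14758, d=0.87140, q=0.52120, disc=e^(-rΔt)=0.98489
k=6 terminal: V=max(K-S,0) → 54.5187 43.3496 28.6407 9.2700 0.0000 0.0000 0.0000
k=5: j=0 S=40.4421 intr=49.3179 cont=47.9614 V=49.3179[EX]; j=1 S=53.2595 intr=36.5005 cont=35.1440 V=36.5005[EX]; j=2 S=70.1391 intr=19.6209 cont=18.2644 V=19.6209[EX]; j=3 S=92.3684 intr=0.0000 cont=4.3714 V=4.3714[hold]; j=4 S=121.6429 intr=0.0000 cont=0.0000 V=0.0000[hold]; j=5 S=160.1955 intr=0.0000 cont=0.0000 V=0.0000[hold]  S*(5)=70.1391
k=4: j=0 S=46.4104 intr=43.3496 cont=41.9931 V=43.3496[EX]; j=1 S=61.1193 intr=28.6407 cont=27.2842 V=28.6407[EX]; j=2 S=80.4900 intr=9.2700 cont=11.4964 V=11.4964[hold]; j=3 S=105.9998 intr=0.0000 cont=2.0614 V=2.0614[hold]; j=4 S=139.5946 intr=0.0000 cont=0.0000 V=0.0000[hold]  S*(4)=61.1193
k=3: j=0 S=53.2595 intr=36.5005 cont=35.1440 V=36.5005[EX]; j=1 S=70.1391 intr=19.6209 cont=19.4072 V=19.6209[EX]; j=2 S=92.3684 intr=0.0000 cont=6.4794 V=6.4794[hold]; j=3 S=121.6429 intr=0.0000 cont=0.9721 V=0.9721[hold]  S*(3)=70.1391
k=2: j=0 S=61.1193 intr=28.6407 cont=27.2842 V=28.6407[EX]; j=1 S=80.4900 intr=9.2700 cont=12.5785 V=12.5785[hold]; j=2 S=105.9998 intr=0.0000 cont=3.5544 V=3.5544[hold]  S*(2)=61.1193
k=1: j=0 S=70.1391 intr=19.6209 cont=19.9627 V=19.9627[hold]; j=1 S=92.3684 intr=0.0000 cont=7.7561 V=7.7561[hold]  S*(1)=-
k=0: j=0 S=80.4900 intr=9.2700 cont=13.3951 V=13.3951[hold]  S*(0)=-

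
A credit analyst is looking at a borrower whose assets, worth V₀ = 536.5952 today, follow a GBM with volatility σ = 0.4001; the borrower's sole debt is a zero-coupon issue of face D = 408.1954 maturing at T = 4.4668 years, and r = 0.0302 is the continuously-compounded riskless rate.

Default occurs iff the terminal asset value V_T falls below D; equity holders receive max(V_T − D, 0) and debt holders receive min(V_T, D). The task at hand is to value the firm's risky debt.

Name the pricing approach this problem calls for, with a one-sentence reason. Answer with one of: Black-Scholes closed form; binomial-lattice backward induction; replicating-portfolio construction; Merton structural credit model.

framework: Merton structural credit model

Key observation: the asked-for credit quantity lives on the firm's capital structure — asset value, asset volatility, debt face 408.1954 — which is the structural model's domain.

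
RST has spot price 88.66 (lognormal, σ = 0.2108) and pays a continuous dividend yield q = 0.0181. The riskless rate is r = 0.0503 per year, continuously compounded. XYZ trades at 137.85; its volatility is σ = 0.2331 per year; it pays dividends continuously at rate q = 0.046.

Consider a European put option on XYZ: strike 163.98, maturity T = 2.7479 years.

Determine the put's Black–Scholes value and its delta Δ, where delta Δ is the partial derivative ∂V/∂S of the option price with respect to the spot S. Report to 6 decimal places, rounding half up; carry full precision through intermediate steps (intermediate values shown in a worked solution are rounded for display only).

price = 32.631917
Δ = -0.519219

σ√T = 0.2331·√2.7479 = 0.386405
d₁ = (ln(S/K) + (r−q+σ²/2)T) / (σ√T) = (ln(137.85/163.98) + (0.0503−0.046+0.2331²/2)·2.7479) / 0.386405 = (-0.173578 + 0.086470) / 0.386405 = -0.225432
d₂ = d₁ − σ√T = -0.225432 − 0.386405 = -0.611837
e^{−rT} = 0.870908
e^{−qT} = 0.881259
N(−d₁) = 0.589178,  N(−d₂) = 0.729677
Put price V = K·e^{−rT}·N(−d₂) − S·e^{−qT}·N(−d₁) = 104.206232 − 71.574316 = 32.631917
Δ = −e^{−qT}·N(−d₁) = -0.519219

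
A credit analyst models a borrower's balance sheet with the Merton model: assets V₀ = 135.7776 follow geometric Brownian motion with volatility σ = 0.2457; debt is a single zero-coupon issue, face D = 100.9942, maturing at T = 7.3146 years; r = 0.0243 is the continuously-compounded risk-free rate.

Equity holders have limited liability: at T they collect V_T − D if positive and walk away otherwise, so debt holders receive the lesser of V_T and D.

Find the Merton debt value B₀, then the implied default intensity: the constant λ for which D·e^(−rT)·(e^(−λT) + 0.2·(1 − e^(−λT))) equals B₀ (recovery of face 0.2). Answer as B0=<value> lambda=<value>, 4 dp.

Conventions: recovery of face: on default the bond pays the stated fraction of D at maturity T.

Apply the equity-as-call identities (strike 100.9942, horizon 7.3146 years):
d₁ = [ln(V₀/D) + (r + σ²/2)T] / (σ√T)
   = [ln(135.7776/100.9942) + (0.0243 + 0.5·0.2457²)·7.3146] / (0.2457·√7.3146)
   = [0.295955 + 0.398530] / 0.664508 = 1.045112
d₂ = d₁ − σ√T = 1.045112 − 0.664508 = 0.380604
N(d₁) = 0.852014,  N(d₂) = 0.648251,  e^(−rT) = 0.837156
E₀ = V₀·N(d₁) − D·e^(−rT)·N(d₂)
   = 135.7776·0.852014 − 100.9942·0.837156·0.648251 = 60.876179
B₀ = V₀ − E₀ = 135.7776 − 60.876179 = 74.901421
e^(−λT) = (B₀·e^(rT)/D − 0.2)/(1 − 0.2) = (74.9014·1.194520/100.9942 − 0.2)/0.8 = 0.85738106
λ = −ln(0.85738106)/7.3146 = 0.021036

B0=74.9014 lambda=0.0210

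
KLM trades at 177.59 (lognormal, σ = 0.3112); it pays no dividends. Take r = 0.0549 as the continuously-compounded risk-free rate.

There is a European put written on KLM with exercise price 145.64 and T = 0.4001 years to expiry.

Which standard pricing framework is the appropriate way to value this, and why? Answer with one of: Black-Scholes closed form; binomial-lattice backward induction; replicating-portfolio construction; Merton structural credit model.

framework: Black-Scholes closed form

Key observation: with KLM following a GBM at constant σ and r, the European put struck at 145.64 prices in closed form — nothing here needs a stepwise model or a balance sheet.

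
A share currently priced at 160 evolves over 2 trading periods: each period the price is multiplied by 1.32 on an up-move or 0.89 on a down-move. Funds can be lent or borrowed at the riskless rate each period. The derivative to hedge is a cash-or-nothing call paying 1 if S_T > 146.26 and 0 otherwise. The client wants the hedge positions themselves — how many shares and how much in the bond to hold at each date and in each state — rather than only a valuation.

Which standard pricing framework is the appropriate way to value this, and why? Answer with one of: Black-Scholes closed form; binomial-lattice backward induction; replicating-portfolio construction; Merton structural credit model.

Key observation: the mandate to exhibit the hedge at every date and state singles out the replicating-portfolio construction on the 2-period tree with factors 1.32 and 0.89 from 160.

framework: replicating-portfolio construction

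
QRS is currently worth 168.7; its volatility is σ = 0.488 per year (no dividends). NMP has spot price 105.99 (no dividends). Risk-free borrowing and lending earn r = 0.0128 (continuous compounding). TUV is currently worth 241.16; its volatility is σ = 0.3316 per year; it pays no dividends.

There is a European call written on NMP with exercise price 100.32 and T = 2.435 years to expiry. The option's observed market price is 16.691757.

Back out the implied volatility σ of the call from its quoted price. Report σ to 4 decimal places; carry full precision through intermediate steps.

At σ = 0.1874 the Black–Scholes value reproduces the quote:
σ√T = 0.1874·√2.435 = 0.292428
d₁ = (ln(S/K) + (r+σ²/2)T) / (σ√T) = (ln(105.99/100.32) + (0.0128+0.1874²/2)·2.435) / 0.292428 = (0.054980 + 0.073925) / 0.292428 = 0.440808
d₂ = d₁ − σ√T = 0.440808 − 0.292428 = 0.148380
e^{−rT} = 0.969313
N(d₁) = 0.670324,  N(d₂) = 0.558979
V = S·N(d₁) − K·e^{−rT}·N(d₂) = 71.047657 − 54.355900 = 16.691757 (matching the quote); vega is positive throughout, so no other σ reproduces this price

sigma = 0.1874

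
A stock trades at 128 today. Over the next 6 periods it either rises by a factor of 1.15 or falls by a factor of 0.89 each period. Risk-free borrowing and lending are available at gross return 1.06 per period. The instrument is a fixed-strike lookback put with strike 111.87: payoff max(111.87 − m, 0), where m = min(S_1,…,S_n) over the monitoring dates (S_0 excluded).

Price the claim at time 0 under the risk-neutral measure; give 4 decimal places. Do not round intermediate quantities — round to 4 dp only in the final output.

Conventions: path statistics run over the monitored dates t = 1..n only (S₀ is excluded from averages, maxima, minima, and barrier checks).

price = 2.0836

Set p* = 0.6538 (from d < R < u); the path-dependent value is the discounted p*-expectation over all price paths.
Enumerate all 2^6 = 64 price paths (U = up ×1.15, D = down ×0.89); each path with k up-moves has probability p*^k·(1−p*)^(6−k).
DDDDDD: m=63.6136, payoff=48.2564, prob=0.001720
UDDDDD: m=82.1974, payoff=29.6726, prob=0.003250
DUDDDD: m=82.1974, payoff=29.6726, prob=0.003250
UUDDDD: m=106.2101, payoff=5.6599, prob=0.006138
DDUDDD: m=82.1974, payoff=29.6726, prob=0.003250
UDUDDD: m=106.2101, payoff=5.6599, prob=0.006138
DUUDDD: m=106.2101, payoff=5.6599, prob=0.006138
UUUDDD: m=137.2377, payoff=0.0000, prob=0.011594
DDDUDD: m=82.1974, payoff=29.6726, prob=0.003250
UDDUDD: m=106.2101, payoff=5.6599, prob=0.006138
DUDUDD: m=106.2101, payoff=5.6599, prob=0.006138
UUDUDD: m=137.2377, payoff=0.0000, prob=0.011594
DDUUDD: m=101.3888, payoff=10.4812, prob=0.006138
UDUUDD: m=131.0080, payoff=0.0000, prob=0.011594
DUUUDD: m=113.9200, payoff=0.0000, prob=0.011594
UUUUDD: m=147.2000, payoff=0.0000, prob=0.021900
DDDDUD: m=80.3101, payoff=31.5599, prob=0.003250
UDDDUD: m=103.7714, payoff=8.0986, prob=0.006138
DUDDUD: m=103.7714, payoff=8.0986, prob=0.006138
UUDDUD: m=134.0867, payoff=0.0000, prob=0.011594
DDUDUD: m=101.3888, payoff=10.4812, prob=0.006138
UDUDUD: m=131.0080, payoff=0.0000, prob=0.011594
DUUDUD: m=113.9200, payoff=0.0000, prob=0.011594
UUUDUD: m=147.2000, payoff=0.0000, prob=0.021900
DDDUUD: m=90.2360, payoff=21.6340, prob=0.006138
UDDUUD: m=116.5971, payoff=0.0000, prob=0.011594
DUDUUD: m=113.9200, payoff=0.0000, prob=0.011594
UUDUUD: m=147.2000, payoff=0.0000, prob=0.021900
DDUUUD: m=101.3888, payoff=10.4812, prob=0.011594
UDUUUD: m=131.0080, payoff=0.0000, prob=0.021900
DUUUUD: m=113.9200, payoff=0.0000, prob=0.021900
UUUUUD: m=147.2000, payoff=0.0000, prob=0.041366
DDDDDU: m=71.4760, payoff=40.3940, prob=0.003250
UDDDDU: m=92.3566, payoff=19.5134, prob=0.006138
DUDDDU: m=92.3566, payoff=19.5134, prob=0.006138
UUDDDU: m=119.3372, payoff=0.0000, prob=0.011594
DDUDDU: m=92.3566, payoff=19.5134, prob=0.006138
UDUDDU: m=119.3372, payoff=0.0000, prob=0.011594
DUUDDU: m=113.9200, payoff=0.0000, prob=0.011594
UUUDDU: m=147.2000, payoff=0.0000, prob=0.021900
DDDUDU: m=90.2360, payoff=21.6340, prob=0.006138
UDDUDU: m=116.5971, payoff=0.0000, prob=0.011594
DUDUDU: m=113.9200, payoff=0.0000, prob=0.011594
UUDUDU: m=147.2000, payoff=0.0000, prob=0.021900
DDUUDU: m=101.3888, payoff=10.4812, prob=0.011594
UDUUDU: m=131.0080, payoff=0.0000, prob=0.021900
DUUUDU: m=113.9200, payoff=0.0000, prob=0.021900
UUUUDU: m=147.2000, payoff=0.0000, prob=0.041366
DDDDUU: m=80.3101, payoff=31.5599, prob=0.006138
UDDDUU: m=103.7714, payoff=8.0986, prob=0.011594
DUDDUU: m=103.7714, payoff=8.0986, prob=0.011594
UUDDUU: m=134.0867, payoff=0.0000, prob=0.021900
DDUDUU: m=101.3888, payoff=10.4812, prob=0.011594
UDUDUU: m=131.0080, payoff=0.0000, prob=0.021900
DUUDUU: m=113.9200, payoff=0.0000, prob=0.021900
UUUDUU: m=147.2000, payoff=0.0000, prob=0.041366
DDDUUU: m=90.2360, payoff=21.6340, prob=0.011594
UDDUUU: m=116.5971, payoff=0.0000, prob=0.021900
DUDUUU: m=113.9200, payoff=0.0000, prob=0.021900
UUDUUU: m=147.2000, payoff=0.0000, prob=0.041366
DDUUUU: m=101.3888, payoff=10.4812, prob=0.021900
UDUUUU: m=131.0080, payoff=0.0000, prob=0.041366
DUUUUU: m=113.9200, payoff=0.0000, prob=0.041366
UUUUUU: m=147.2000, payoff=0.0000, prob=0.078136
Price = Σ prob·payoff / R^6 = 2.955638 / 1.418519 = 2.0836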